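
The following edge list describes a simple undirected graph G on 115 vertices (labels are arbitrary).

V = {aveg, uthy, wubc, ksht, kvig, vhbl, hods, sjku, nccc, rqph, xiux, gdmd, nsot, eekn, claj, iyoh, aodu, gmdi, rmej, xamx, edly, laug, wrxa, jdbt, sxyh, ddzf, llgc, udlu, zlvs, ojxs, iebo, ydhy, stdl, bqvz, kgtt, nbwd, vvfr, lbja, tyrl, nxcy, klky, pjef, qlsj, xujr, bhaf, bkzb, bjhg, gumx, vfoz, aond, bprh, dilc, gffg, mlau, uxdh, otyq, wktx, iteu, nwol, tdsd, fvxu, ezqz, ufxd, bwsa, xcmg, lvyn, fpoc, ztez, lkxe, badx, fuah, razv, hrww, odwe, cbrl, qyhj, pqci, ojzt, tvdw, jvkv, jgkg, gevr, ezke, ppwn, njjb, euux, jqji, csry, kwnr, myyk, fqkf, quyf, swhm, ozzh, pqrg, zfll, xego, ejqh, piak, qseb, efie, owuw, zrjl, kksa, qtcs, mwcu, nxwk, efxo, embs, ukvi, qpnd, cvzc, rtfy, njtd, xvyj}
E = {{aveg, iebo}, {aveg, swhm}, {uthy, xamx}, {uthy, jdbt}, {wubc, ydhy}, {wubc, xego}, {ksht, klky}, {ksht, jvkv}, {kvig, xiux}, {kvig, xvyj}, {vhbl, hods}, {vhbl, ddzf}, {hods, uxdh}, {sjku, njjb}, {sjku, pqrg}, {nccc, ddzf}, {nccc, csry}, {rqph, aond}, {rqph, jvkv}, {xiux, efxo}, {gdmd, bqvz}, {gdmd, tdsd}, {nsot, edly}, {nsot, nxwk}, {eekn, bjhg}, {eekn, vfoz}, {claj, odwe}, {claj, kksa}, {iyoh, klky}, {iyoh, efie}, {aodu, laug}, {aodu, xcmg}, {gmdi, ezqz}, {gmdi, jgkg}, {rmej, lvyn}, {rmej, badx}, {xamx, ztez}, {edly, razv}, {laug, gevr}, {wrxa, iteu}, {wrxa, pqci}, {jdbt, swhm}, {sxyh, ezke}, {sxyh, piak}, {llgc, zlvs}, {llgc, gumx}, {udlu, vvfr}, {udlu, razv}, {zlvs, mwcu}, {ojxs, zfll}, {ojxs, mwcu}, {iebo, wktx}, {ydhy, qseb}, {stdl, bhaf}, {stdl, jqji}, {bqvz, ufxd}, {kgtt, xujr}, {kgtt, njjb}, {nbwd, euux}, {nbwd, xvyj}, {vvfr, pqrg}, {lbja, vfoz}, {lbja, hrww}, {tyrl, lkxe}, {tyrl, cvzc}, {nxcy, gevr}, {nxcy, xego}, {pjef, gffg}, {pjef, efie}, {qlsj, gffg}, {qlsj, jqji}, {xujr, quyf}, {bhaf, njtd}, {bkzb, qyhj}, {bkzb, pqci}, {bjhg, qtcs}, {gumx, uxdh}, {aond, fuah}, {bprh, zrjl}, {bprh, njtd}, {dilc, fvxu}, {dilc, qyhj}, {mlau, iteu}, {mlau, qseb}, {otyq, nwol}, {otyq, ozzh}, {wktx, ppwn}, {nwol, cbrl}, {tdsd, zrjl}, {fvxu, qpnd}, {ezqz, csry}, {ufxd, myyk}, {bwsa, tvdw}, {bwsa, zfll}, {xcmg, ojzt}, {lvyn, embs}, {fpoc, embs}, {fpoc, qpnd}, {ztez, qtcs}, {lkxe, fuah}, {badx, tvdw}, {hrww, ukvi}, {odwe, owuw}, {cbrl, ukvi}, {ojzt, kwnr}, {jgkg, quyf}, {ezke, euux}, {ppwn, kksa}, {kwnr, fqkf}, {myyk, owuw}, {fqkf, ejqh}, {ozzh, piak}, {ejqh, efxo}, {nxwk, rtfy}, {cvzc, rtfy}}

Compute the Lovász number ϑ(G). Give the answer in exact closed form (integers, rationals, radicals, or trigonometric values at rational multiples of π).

115*cos(pi/115)/(cos(pi/115) + 1)

Vertex xamx has 2 neighbors: uthy, ztez.
N(lvyn) = {rmej, embs}, |N(lvyn)| = 2.
Vertex wubc has 2 neighbors: ydhy, xego.
N(ejqh) = {fqkf, efxo}, |N(ejqh)| = 2.
G on 115 vertices is 2-regular; the odd cycle C_{115}.
The 58 distinct eigenvalues: [2.0, 1.997, 1.9881, 1.9732, 1.9524, 1.9258, 1.8935, 1.8555, 1.812, 1.763, 1.7088, 1.6495, 1.5853, 1.5164, 1.4429, 1.3651, 1.2832, 1.1976, 1.1083, 1.0157, 0.9201, 0.8218, 0.721, 0.618, 0.5132, 0.4069, 0.2994, 0.1909, 0.0819, -0.0273, -0.1365, -0.2452, -0.3533, -0.4602, -0.5658, -0.6698, -0.7717, -0.8713, -0.9683, -1.0624, -1.1534, -1.2409, -1.3247, -1.4045, -1.4802, -1.5514, -1.618, -1.6798, -1.7366, -1.7882, -1.8344, -1.8752, -1.9104, -1.9399, -1.9635, -1.9814, -1.9933, -1.9993].
Lovász (edge-transitive): ϑ = −115·(-2*cos(pi/115))/((2)−(-2*cos(pi/115))) = 115*cos(pi/115)/(cos(pi/115) + 1).
= 57.489271… (decimal).
Check 57 ≤ 115*cos(pi/115)/(cos(pi/115) + 1) ≤ 58: both strict.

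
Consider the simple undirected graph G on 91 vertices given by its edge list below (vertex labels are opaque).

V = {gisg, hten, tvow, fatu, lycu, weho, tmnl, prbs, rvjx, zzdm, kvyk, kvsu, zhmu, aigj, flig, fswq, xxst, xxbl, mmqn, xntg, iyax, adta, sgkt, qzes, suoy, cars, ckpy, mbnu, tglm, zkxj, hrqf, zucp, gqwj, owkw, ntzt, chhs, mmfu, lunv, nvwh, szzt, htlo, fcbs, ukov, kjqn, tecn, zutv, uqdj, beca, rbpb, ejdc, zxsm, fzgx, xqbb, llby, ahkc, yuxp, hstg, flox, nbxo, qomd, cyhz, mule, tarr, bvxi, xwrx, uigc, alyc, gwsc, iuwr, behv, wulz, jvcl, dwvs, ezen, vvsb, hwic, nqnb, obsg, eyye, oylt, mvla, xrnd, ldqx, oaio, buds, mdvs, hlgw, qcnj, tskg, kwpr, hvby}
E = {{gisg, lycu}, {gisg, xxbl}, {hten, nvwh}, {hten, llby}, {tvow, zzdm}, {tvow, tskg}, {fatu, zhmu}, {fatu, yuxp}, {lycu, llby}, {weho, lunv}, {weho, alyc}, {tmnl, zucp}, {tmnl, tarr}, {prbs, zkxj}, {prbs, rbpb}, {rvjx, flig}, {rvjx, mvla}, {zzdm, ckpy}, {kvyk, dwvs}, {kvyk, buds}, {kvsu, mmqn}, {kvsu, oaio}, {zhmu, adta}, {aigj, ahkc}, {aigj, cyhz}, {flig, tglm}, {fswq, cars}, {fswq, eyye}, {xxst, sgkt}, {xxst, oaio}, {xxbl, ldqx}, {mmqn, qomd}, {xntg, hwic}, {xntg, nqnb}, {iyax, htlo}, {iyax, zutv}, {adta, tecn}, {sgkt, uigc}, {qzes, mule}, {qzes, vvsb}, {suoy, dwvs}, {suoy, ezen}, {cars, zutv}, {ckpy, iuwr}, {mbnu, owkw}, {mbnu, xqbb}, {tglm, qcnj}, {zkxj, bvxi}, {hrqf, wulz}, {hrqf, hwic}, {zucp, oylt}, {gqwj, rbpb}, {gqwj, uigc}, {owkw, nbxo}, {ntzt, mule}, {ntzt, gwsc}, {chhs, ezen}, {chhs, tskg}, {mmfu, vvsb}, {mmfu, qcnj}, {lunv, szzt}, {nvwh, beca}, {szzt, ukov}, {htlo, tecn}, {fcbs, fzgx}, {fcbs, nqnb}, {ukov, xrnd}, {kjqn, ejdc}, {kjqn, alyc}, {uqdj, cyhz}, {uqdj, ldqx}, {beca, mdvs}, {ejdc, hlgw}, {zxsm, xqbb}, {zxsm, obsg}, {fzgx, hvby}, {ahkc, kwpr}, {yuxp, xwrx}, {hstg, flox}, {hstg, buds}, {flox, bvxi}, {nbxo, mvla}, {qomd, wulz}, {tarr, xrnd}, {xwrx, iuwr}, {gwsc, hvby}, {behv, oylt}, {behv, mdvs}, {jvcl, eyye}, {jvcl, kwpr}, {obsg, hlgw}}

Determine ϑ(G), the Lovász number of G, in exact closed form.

Vertex vvsb has 2 neighbors: qzes, mmfu.
deg(tmnl) = 2; N(tmnl) = {zucp, tarr}.
deg(aigj) = 2; N(aigj) = {ahkc, cyhz}.
Vertex zutv has 2 neighbors: iyax, cars.
G on 91 vertices is 2-regular; a single 91-cycle (edge-transitive).
Distinct eigenvalues (to 4 d.p.): [2.0, 1.9952, 1.981, 1.9572, 1.9242, 1.882, 1.8308, 1.7709, 1.7026, 1.6261, 1.5419, 1.4504, 1.3519, 1.247, 1.1361, 1.0199, 0.8987, 0.7733, 0.6442, 0.5121, 0.3775, 0.2411, 0.1035, -0.0345, -0.1724, -0.3095, -0.445, -0.5785, -0.7092, -0.8365, -0.9599, -1.0786, -1.1923, -1.3002, -1.402, -1.497, -1.585, -1.6653, -1.7378, -1.8019, -1.8575, -1.9042, -1.9419, -1.9703, -1.9893, -1.9988].
ϑ = −N·λ_min/(λ_max−λ_min) = −91·(-2*cos(pi/91))/(2−(-2*cos(pi/91))) = 91*cos(pi/91)/(cos(pi/91) + 1).
≈ 45.4864402 (to 7 d.p.).
45 ≤ 91*cos(pi/91)/(cos(pi/91) + 1) ≤ 46: both strict.

91*cos(pi/91)/(cos(pi/91) + 1)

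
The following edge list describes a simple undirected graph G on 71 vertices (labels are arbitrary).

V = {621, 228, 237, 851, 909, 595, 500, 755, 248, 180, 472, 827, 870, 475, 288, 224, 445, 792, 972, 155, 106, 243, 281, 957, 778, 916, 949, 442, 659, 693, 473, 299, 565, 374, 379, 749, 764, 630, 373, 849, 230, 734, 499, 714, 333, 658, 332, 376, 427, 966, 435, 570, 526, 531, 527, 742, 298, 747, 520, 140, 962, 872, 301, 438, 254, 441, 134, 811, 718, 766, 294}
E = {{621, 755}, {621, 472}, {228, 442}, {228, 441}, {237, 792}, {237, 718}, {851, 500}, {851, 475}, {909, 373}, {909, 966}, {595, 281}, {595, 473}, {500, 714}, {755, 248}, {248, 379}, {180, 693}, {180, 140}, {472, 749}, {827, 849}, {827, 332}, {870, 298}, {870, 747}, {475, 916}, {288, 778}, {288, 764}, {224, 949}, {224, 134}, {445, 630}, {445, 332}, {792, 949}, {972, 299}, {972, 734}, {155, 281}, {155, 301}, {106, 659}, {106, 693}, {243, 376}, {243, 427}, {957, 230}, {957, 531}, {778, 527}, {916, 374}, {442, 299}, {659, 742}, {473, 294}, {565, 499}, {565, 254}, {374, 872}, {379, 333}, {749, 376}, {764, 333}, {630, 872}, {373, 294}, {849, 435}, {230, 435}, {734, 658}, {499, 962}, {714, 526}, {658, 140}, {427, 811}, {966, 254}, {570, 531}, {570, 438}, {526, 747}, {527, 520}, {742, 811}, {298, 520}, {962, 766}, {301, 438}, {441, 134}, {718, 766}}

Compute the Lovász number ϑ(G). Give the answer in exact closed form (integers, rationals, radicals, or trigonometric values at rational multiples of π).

deg(870) = 2; N(870) = {298, 747}.
Vertex 155 has 2 neighbors: 281, 301.
N(333) = {379, 764}, |N(333)| = 2.
deg(332) = 2; N(332) = {827, 445}.
deg(v) = 2 for all v (|V|=71); this is C_{71}, the 71-cycle.
The 36 distinct eigenvalues: [2.0, 1.9922, 1.9688, 1.9299, 1.876, 1.8074, 1.7246, 1.6284, 1.5194, 1.3985, 1.2666, 1.1249, 0.9743, 0.8162, 0.6516, 0.4819, 0.3085, 0.1326, -0.0442, -0.2208, -0.3956, -0.5673, -0.7346, -0.8961, -1.0507, -1.1969, -1.3339, -1.4604, -1.5754, -1.6781, -1.7677, -1.8435, -1.9048, -1.9513, -1.9824, -1.998].
With N=71: ϑ(G) = 71·(-(-1)*2*cos(pi/71))/(2−(-2*cos(pi/71))) = 71*cos(pi/71)/(cos(pi/71) + 1).
≈ 35.4826 (to 4 d.p.).
Check 35 ≤ 71*cos(pi/71)/(cos(pi/71) + 1) ≤ 36: both strict.

71*cos(pi/71)/(cos(pi/71) + 1)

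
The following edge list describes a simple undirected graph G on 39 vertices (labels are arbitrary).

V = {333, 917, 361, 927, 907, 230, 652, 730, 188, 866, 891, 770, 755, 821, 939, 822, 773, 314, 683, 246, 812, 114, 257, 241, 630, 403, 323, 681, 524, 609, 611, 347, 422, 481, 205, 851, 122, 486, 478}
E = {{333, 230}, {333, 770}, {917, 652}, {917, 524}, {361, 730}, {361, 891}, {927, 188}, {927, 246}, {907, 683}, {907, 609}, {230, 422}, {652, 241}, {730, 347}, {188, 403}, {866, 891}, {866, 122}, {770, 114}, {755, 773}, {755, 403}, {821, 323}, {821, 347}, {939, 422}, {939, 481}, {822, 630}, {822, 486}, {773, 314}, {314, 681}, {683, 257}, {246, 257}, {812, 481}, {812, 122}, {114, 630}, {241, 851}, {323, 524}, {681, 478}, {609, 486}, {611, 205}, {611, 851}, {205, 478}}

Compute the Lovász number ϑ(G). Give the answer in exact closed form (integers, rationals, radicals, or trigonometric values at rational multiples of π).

N(681) = {314, 478}, |N(681)| = 2.
N(866) = {891, 122}, |N(866)| = 2.
Vertex 323 has 2 neighbors: 821, 524.
deg(683) = 2; N(683) = {907, 257}.
deg(v) = 2 for all v (|V|=39); this is C_{39}, the 39-cycle.
spec(A) ≈ [2.0, 1.974101, 1.897073, 1.770912, 1.598886, 1.385449, 1.136129, 0.857385, 0.556435, 0.241073, -0.080532, -0.400051, -0.70921, -1.0, -1.264891, -1.497021, -1.69038, -1.839959, -1.941884, -1.993515] (distinct, 6 d.p.).
Lovász: ϑ = −39(-2*cos(pi/39))/(2+-(-1)*2*cos(pi/39)) = 39*cos(pi/39)/(cos(pi/39) + 1).
Numerically 19.46833241.
Lovász sandwich 19 ≤ 39*cos(pi/39)/(cos(pi/39) + 1) ≤ 20: both strict.

39*cos(pi/39)/(cos(pi/39) + 1)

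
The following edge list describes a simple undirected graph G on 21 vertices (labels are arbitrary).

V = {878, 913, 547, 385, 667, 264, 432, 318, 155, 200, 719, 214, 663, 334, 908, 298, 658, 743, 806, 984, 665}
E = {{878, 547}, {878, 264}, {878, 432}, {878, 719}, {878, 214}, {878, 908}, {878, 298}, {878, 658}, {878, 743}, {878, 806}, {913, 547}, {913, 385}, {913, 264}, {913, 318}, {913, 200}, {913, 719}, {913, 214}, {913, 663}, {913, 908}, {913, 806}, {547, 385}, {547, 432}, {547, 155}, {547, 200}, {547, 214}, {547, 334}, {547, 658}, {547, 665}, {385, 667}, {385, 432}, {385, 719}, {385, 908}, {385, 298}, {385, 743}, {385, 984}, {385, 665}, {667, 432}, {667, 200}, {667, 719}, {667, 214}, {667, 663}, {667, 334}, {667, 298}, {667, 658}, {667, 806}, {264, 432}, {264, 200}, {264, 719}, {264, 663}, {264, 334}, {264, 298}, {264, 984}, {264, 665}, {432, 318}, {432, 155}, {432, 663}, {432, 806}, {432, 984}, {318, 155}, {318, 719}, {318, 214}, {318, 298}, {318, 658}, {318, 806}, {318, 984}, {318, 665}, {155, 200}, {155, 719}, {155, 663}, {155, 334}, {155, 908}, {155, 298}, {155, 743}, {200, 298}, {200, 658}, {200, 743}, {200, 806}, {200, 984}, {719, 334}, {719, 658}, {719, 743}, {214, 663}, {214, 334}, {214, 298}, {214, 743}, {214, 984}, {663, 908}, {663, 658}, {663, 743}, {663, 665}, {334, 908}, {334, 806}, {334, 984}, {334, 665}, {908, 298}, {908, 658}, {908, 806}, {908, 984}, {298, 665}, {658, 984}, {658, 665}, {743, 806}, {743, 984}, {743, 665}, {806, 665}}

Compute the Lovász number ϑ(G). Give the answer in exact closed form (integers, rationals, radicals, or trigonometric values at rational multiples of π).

6

N(214) = {878, 913, 547, 667, 318, 663, 334, 298, 743, 984}, |N(214)| = 10.
deg(667) = 10; N(667) = {385, 432, 200, 719, 214, 663, 334, 298, 658, 806}.
deg(806) = 10; N(806) = {878, 913, 667, 432, 318, 200, 334, 908, 743, 665}.
N(155) = {547, 432, 318, 200, 719, 663, 334, 908, 298, 743}, |N(155)| = 10.
10-regular, N=21; this is K(7,2), the Kneser graph.
Distinct eigenvalues (to 3 d.p.): [10.0, 1.0, -4.0].
ϑ = −N·λ_min/(λ_max−λ_min) = −21·(-4)/(10−(-4)) = 6.
≈ 6.000000 (to 6 d.p.).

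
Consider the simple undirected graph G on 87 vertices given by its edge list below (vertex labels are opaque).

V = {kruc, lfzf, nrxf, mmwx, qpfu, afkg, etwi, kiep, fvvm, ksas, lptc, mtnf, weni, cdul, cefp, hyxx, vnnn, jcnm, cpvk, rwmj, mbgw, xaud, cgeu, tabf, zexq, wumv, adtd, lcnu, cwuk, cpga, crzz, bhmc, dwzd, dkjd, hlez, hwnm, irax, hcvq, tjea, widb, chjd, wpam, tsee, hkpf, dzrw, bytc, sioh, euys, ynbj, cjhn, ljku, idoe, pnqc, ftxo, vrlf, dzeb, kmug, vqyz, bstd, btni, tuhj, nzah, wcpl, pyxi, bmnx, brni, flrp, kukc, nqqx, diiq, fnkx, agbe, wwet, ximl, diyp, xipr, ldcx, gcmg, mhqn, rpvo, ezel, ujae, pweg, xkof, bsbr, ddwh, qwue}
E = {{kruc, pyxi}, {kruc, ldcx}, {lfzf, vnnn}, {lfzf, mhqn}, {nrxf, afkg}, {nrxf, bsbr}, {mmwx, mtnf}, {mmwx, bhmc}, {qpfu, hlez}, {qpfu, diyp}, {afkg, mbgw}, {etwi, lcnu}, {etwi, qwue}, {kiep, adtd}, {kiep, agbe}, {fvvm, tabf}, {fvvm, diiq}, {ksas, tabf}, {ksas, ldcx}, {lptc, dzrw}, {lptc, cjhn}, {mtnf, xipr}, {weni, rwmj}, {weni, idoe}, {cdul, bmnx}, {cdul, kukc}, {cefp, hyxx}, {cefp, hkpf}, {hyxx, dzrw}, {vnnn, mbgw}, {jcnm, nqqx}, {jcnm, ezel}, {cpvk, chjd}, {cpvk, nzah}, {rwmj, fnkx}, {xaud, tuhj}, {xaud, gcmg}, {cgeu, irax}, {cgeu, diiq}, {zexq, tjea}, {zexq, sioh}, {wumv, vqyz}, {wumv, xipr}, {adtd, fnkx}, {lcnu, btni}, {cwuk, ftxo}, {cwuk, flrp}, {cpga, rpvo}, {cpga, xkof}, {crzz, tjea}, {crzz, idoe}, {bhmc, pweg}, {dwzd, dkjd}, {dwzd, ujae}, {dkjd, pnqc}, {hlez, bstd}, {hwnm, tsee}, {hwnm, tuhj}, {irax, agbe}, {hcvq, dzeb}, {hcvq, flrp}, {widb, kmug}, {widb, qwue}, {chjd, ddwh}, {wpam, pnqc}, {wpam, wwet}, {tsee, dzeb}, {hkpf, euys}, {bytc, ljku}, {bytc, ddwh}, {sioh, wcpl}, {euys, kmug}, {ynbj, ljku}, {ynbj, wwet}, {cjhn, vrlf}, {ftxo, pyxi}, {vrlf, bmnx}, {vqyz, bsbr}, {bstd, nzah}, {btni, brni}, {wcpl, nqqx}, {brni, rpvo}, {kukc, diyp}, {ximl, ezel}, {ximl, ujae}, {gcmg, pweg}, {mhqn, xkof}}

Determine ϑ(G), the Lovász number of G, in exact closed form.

87*cos(pi/87)/(cos(pi/87) + 1)

deg(cgeu) = 2; N(cgeu) = {irax, diiq}.
deg(jcnm) = 2; N(jcnm) = {nqqx, ezel}.
N(hcvq) = {dzeb, flrp}, |N(hcvq)| = 2.
N(wumv) = {vqyz, xipr}, |N(wumv)| = 2.
87-vertex 2-regular graph: a single 87-cycle (edge-transitive).
A has 44 distinct eigenvalues ≈ [2.0, 1.99479, 1.97917, 1.95324, 1.91713, 1.87102, 1.81515, 1.74982, 1.67537, 1.59219, 1.5007, 1.40139, 1.29477, 1.18141, 1.06188, 0.93682, 0.80687, 0.67272, 0.53506, 0.39461, 0.2521, 0.10828, -0.03611, -0.18031, -0.32356, -0.46513, -0.60428, -0.74028, -0.87241, -1.0, -1.12237, -1.2389, -1.34896, -1.45199, -1.54745, -1.63484, -1.71371, -1.78365, -1.84429, -1.89531, -1.93645, -1.96749, -1.98828, -1.9987].
Lovász: ϑ = −87(-2*cos(pi/87))/(2+-(-1)*2*cos(pi/87)) = 87*cos(pi/87)/(cos(pi/87) + 1).
= 43.48582… (decimal).
α=43, χ(Ḡ)=44; ϑ=87*cos(pi/87)/(cos(pi/87) + 1) lies between (both strict).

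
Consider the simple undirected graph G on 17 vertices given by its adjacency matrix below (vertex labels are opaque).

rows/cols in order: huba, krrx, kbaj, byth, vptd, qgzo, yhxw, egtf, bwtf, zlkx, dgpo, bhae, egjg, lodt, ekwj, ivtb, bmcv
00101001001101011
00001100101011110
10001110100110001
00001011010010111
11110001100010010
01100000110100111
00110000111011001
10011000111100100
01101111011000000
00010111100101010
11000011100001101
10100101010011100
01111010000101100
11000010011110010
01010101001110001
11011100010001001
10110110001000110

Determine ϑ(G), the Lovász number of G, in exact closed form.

sqrt(17)

Vertex bwtf has 8 neighbors: krrx, kbaj, vptd, qgzo, yhxw, egtf, zlkx, dgpo.
N(ekwj) = {krrx, byth, qgzo, egtf, dgpo, bhae, egjg, bmcv}, |N(ekwj)| = 8.
deg(yhxw) = 8; N(yhxw) = {kbaj, byth, bwtf, zlkx, dgpo, egjg, lodt, bmcv}.
deg(bmcv) = 8; N(bmcv) = {huba, kbaj, byth, qgzo, yhxw, dgpo, ekwj, ivtb}.
G on 17 vertices is 8-regular; strongly regular (17,8,3,4).
Distinct eigenvalues (to 5 d.p.): [8.0, 1.56155, -2.56155].
ϑ = −N·λ_min/(λ_max−λ_min) = −17·(-sqrt(17)/2 - 1/2)/(8−(-sqrt(17)/2 - 1/2)) = sqrt(17).
Numerically 4.1231.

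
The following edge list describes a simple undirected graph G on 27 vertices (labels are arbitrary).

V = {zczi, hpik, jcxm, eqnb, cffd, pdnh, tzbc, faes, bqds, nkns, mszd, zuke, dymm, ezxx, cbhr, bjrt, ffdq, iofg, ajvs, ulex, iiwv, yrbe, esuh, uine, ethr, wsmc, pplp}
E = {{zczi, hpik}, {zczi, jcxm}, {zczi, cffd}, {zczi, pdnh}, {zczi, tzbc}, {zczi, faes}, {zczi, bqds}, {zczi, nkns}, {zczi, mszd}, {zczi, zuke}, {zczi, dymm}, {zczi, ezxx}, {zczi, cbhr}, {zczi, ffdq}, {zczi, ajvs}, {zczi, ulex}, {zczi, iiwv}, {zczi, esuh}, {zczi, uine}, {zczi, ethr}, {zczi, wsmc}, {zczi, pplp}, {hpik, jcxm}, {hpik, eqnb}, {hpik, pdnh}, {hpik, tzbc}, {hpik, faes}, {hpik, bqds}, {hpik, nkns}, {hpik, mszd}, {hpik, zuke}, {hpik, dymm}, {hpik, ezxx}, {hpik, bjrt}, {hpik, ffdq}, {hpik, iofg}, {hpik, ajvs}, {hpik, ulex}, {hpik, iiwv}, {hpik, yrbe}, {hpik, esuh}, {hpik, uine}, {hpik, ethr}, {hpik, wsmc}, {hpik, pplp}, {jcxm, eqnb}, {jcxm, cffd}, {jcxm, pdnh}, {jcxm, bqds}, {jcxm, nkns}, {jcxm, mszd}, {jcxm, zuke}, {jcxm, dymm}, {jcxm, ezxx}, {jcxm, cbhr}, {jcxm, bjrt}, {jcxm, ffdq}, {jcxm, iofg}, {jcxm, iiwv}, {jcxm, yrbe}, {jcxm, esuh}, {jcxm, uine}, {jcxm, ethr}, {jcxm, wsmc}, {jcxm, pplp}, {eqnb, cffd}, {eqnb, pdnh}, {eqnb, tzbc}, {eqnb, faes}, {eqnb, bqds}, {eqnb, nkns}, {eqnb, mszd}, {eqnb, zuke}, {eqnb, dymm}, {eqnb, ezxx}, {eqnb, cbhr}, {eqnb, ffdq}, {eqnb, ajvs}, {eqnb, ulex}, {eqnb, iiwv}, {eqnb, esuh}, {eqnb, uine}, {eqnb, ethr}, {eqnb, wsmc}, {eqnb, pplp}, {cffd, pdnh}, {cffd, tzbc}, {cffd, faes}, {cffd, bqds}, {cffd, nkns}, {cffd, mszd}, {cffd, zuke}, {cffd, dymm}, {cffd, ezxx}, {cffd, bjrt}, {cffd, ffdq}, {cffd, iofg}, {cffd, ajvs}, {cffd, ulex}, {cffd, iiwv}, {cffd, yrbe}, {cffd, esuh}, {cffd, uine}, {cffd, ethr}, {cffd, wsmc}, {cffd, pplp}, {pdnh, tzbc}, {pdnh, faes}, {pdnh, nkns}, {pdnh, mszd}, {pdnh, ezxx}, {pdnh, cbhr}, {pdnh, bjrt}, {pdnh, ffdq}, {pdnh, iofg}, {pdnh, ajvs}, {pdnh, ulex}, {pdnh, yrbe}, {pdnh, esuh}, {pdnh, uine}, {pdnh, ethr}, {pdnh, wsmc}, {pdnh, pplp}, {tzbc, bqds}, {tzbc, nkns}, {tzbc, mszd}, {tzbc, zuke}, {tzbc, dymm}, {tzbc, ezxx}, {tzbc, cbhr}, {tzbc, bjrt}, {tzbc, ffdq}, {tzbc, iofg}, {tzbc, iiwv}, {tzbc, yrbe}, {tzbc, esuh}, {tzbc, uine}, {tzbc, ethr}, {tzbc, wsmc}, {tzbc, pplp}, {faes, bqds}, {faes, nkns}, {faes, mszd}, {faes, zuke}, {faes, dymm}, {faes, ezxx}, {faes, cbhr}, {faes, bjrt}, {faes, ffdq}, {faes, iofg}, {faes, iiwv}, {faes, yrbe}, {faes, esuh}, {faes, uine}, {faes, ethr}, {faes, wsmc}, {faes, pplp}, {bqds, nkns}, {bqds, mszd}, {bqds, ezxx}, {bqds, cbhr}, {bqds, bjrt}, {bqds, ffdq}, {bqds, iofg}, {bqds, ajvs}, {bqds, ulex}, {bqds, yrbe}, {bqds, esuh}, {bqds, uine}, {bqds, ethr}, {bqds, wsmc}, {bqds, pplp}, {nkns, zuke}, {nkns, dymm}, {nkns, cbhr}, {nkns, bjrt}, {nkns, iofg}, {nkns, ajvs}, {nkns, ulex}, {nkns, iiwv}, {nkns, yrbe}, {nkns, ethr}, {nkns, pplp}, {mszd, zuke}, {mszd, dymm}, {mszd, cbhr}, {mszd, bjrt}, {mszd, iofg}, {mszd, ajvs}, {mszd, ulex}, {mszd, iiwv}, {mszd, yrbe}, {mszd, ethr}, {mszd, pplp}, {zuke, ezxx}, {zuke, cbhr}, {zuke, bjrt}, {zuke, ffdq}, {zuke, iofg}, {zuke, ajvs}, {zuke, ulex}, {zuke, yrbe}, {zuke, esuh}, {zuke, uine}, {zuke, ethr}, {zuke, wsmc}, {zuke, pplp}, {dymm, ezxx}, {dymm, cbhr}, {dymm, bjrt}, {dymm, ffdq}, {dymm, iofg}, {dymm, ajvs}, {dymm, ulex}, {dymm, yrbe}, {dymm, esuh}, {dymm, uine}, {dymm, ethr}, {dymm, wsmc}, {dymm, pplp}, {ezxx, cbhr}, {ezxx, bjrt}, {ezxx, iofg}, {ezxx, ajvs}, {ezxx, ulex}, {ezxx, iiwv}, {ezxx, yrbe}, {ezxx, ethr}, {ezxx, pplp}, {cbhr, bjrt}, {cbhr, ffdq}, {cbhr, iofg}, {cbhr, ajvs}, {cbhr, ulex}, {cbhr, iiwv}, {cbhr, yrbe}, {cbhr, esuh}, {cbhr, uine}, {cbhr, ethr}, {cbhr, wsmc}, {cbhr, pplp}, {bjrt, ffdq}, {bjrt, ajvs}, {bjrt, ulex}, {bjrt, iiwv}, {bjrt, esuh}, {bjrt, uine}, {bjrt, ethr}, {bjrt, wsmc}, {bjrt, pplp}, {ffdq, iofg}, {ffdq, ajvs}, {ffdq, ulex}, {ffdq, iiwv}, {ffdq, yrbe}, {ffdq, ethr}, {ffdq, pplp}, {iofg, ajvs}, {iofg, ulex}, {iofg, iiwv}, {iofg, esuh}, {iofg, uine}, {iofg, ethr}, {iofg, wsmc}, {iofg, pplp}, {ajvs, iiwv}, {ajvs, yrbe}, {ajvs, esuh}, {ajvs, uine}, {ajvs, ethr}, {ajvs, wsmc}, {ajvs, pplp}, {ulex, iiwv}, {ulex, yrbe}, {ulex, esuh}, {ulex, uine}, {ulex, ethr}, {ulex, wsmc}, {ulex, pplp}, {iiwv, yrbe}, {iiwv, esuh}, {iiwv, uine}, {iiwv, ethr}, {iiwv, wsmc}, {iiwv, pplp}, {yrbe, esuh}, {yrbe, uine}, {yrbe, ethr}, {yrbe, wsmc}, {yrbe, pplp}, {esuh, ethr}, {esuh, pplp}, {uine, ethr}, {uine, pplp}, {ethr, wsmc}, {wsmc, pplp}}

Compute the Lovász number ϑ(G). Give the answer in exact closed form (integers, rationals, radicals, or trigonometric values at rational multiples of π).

7

N(bjrt) = {hpik, jcxm, cffd, pdnh, tzbc, faes, bqds, nkns, mszd, zuke, dymm, ezxx, cbhr, ffdq, ajvs, ulex, iiwv, esuh, uine, ethr, wsmc, pplp}, |N(bjrt)| = 22.
Vertex hpik has 24 neighbors: zczi, jcxm, eqnb, pdnh, tzbc, faes, bqds, nkns, mszd, zuke, dymm, ezxx, bjrt, ffdq, iofg, ajvs, ulex, iiwv, yrbe, esuh, uine, ethr, wsmc, pplp.
Vertex nkns has 20 neighbors: zczi, hpik, jcxm, eqnb, cffd, pdnh, tzbc, faes, bqds, zuke, dymm, cbhr, bjrt, iofg, ajvs, ulex, iiwv, yrbe, ethr, pplp.
Vertex faes has 22 neighbors: zczi, hpik, eqnb, cffd, pdnh, bqds, nkns, mszd, zuke, dymm, ezxx, cbhr, bjrt, ffdq, iofg, iiwv, yrbe, esuh, uine, ethr, wsmc, pplp.
G = K_{7,5,5,5,3,2}: α = 7 = χ(Ḡ), so ϑ = 7.
= 7.0000000… (decimal).
Sandwich: α(G)=7 ≤ ϑ(G)=7 ≤ χ(Ḡ)=7 (collapsed).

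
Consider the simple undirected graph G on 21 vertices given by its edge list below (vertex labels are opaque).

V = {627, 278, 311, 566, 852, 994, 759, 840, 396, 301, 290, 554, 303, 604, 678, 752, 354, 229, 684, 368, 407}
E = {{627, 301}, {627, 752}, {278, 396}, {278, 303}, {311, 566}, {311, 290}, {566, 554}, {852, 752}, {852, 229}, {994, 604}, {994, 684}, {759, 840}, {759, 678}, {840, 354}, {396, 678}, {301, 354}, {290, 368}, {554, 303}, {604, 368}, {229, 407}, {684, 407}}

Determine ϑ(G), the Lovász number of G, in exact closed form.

21*cos(pi/21)/(cos(pi/21) + 1)

N(229) = {852, 407}, |N(229)| = 2.
deg(759) = 2; N(759) = {840, 678}.
Vertex 994 has 2 neighbors: 604, 684.
Vertex 301 has 2 neighbors: 627, 354.
2-regular, N=21; a single 21-cycle (edge-transitive).
Distinct eigenvalues (to 5 d.p.): [2.0, 1.91115, 1.65248, 1.24698, 0.73068, 0.14946, -0.44504, -1.0, -1.4661, -1.80194, -1.97766].
With N=21: ϑ(G) = 21·(-(-1)*2*cos(pi/21))/(2−(-2*cos(pi/21))) = 21*cos(pi/21)/(cos(pi/21) + 1).
≈ 10.4410 (to 4 d.p.).
10 ≤ 21*cos(pi/21)/(cos(pi/21) + 1) ≤ 11: both strict.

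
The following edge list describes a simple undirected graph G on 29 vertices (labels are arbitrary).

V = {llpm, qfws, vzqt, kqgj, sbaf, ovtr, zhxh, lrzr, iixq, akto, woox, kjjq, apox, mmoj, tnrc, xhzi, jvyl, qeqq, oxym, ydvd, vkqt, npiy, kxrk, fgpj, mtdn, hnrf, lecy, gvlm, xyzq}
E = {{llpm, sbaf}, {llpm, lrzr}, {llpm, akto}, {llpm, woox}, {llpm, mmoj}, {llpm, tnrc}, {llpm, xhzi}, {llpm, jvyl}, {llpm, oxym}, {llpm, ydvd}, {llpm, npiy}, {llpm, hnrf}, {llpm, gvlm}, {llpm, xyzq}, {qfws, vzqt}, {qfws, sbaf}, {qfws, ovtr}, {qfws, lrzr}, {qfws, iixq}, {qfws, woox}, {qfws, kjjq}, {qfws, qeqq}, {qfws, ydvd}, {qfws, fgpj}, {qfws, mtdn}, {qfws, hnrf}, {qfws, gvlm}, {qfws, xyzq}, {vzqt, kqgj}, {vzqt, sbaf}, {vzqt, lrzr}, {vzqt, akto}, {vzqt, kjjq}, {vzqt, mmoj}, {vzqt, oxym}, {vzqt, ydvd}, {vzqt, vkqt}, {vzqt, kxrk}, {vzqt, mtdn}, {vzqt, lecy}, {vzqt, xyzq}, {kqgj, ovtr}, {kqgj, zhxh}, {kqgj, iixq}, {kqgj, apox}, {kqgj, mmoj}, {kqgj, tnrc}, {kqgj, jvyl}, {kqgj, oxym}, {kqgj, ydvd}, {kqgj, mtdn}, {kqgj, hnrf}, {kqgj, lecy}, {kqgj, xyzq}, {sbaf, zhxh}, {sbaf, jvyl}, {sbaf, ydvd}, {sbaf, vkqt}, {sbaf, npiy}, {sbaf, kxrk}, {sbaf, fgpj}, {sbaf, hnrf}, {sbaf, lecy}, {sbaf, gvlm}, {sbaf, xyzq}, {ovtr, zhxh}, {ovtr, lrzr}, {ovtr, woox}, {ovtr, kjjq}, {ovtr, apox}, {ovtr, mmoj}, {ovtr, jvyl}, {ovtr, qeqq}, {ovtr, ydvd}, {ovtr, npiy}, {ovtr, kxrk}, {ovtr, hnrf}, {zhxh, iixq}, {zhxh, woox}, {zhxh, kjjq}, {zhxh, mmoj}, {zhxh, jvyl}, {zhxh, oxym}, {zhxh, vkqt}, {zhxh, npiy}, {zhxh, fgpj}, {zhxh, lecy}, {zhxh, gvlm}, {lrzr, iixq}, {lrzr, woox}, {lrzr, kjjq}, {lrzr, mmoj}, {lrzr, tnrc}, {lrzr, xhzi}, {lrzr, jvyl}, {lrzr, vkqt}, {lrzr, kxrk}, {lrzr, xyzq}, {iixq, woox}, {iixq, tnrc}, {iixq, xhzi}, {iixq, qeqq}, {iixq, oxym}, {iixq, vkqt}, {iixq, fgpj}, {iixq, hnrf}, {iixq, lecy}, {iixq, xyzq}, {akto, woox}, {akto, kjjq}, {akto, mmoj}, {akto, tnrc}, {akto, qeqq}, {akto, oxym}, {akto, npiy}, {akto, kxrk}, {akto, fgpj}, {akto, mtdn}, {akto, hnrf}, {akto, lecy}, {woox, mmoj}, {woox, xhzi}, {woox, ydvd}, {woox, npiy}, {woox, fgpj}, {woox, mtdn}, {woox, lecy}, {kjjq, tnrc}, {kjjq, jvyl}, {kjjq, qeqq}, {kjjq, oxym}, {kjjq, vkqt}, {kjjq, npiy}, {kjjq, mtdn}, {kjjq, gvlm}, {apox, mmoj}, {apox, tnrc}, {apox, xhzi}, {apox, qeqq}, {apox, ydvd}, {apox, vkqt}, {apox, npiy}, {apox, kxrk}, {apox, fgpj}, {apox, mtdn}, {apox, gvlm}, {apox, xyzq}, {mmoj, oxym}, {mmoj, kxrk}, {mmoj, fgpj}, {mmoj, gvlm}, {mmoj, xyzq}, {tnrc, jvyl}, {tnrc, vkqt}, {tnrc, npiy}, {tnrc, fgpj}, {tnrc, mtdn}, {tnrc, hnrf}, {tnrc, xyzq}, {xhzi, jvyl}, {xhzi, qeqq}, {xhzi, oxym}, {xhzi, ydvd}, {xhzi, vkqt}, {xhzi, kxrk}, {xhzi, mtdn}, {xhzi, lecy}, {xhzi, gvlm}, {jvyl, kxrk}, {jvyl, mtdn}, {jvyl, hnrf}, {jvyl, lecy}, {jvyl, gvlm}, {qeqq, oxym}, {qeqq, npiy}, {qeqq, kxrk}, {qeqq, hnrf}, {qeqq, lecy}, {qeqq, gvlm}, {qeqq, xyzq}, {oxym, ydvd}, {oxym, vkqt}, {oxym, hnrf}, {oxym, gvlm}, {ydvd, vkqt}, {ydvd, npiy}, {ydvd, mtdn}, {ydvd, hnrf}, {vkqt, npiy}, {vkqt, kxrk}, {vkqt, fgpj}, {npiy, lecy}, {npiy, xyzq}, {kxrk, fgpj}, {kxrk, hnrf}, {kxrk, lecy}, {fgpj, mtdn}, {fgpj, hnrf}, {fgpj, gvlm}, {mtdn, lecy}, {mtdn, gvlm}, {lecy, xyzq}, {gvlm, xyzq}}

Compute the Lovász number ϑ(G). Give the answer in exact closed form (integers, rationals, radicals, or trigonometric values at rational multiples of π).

sqrt(29)

deg(tnrc) = 14; N(tnrc) = {llpm, kqgj, lrzr, iixq, akto, kjjq, apox, jvyl, vkqt, npiy, fgpj, mtdn, hnrf, xyzq}.
deg(kxrk) = 14; N(kxrk) = {vzqt, sbaf, ovtr, lrzr, akto, apox, mmoj, xhzi, jvyl, qeqq, vkqt, fgpj, hnrf, lecy}.
deg(hnrf) = 14; N(hnrf) = {llpm, qfws, kqgj, sbaf, ovtr, iixq, akto, tnrc, jvyl, qeqq, oxym, ydvd, kxrk, fgpj}.
Vertex kqgj has 14 neighbors: vzqt, ovtr, zhxh, iixq, apox, mmoj, tnrc, jvyl, oxym, ydvd, mtdn, hnrf, lecy, xyzq.
Every vertex has degree 14 (N=29); strongly regular (29,14,6,7).
A has 3 distinct eigenvalues ≈ [14.0, 2.192582, -3.192582].
−29·(-sqrt(29)/2 - 1/2) / ((14)−(-sqrt(29)/2 - 1/2)) = sqrt(29) = ϑ(G).
= 5.3852… (decimal).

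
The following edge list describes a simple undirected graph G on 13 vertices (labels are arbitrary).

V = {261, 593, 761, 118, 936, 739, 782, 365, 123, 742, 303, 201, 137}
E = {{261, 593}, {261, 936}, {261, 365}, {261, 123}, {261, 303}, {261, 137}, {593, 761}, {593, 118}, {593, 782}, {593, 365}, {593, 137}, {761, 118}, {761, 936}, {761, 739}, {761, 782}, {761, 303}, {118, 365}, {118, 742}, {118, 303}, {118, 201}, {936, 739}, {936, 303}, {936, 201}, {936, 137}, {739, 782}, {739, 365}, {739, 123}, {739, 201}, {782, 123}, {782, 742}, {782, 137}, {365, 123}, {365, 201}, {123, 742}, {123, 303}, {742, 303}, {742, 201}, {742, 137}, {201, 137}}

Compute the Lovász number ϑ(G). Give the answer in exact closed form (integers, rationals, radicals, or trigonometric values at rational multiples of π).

Vertex 593 has 6 neighbors: 261, 761, 118, 782, 365, 137.
Vertex 365 has 6 neighbors: 261, 593, 118, 739, 123, 201.
deg(123) = 6; N(123) = {261, 739, 782, 365, 742, 303}.
N(761) = {593, 118, 936, 739, 782, 303}, |N(761)| = 6.
G on 13 vertices is 6-regular; Paley(13): SR with (k,λ,μ)=(6,2,3).
A has 3 distinct eigenvalues ≈ [6.0, 1.303, -2.303].
λ_max=6, λ_min=-sqrt(13)/2 - 1/2; ϑ = −13·λ_min/(λ_max−λ_min) = sqrt(13).
Numerically 3.60555.

sqrt(13)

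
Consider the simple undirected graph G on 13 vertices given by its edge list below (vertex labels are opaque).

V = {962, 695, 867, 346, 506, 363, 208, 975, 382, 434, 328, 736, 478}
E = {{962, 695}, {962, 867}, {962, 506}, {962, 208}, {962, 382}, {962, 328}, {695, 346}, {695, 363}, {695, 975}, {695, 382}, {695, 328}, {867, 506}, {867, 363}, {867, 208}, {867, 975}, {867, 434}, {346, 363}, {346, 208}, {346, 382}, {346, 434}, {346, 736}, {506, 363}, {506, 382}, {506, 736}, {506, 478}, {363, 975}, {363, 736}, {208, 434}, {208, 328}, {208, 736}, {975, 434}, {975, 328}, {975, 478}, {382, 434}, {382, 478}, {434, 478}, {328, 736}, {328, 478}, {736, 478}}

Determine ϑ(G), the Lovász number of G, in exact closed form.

N(346) = {695, 363, 208, 382, 434, 736}, |N(346)| = 6.
N(962) = {695, 867, 506, 208, 382, 328}, |N(962)| = 6.
deg(434) = 6; N(434) = {867, 346, 208, 975, 382, 478}.
Vertex 506 has 6 neighbors: 962, 867, 363, 382, 736, 478.
6-regular, N=13; strongly regular (13,6,2,3).
The 3 distinct eigenvalues: [6.0, 1.3028, -2.3028].
With N=13: ϑ(G) = 13·(-(-sqrt(13)/2 - 1/2))/(6−(-sqrt(13)/2 - 1/2)) = sqrt(13).
= 3.60555128… (decimal).

sqrt(13)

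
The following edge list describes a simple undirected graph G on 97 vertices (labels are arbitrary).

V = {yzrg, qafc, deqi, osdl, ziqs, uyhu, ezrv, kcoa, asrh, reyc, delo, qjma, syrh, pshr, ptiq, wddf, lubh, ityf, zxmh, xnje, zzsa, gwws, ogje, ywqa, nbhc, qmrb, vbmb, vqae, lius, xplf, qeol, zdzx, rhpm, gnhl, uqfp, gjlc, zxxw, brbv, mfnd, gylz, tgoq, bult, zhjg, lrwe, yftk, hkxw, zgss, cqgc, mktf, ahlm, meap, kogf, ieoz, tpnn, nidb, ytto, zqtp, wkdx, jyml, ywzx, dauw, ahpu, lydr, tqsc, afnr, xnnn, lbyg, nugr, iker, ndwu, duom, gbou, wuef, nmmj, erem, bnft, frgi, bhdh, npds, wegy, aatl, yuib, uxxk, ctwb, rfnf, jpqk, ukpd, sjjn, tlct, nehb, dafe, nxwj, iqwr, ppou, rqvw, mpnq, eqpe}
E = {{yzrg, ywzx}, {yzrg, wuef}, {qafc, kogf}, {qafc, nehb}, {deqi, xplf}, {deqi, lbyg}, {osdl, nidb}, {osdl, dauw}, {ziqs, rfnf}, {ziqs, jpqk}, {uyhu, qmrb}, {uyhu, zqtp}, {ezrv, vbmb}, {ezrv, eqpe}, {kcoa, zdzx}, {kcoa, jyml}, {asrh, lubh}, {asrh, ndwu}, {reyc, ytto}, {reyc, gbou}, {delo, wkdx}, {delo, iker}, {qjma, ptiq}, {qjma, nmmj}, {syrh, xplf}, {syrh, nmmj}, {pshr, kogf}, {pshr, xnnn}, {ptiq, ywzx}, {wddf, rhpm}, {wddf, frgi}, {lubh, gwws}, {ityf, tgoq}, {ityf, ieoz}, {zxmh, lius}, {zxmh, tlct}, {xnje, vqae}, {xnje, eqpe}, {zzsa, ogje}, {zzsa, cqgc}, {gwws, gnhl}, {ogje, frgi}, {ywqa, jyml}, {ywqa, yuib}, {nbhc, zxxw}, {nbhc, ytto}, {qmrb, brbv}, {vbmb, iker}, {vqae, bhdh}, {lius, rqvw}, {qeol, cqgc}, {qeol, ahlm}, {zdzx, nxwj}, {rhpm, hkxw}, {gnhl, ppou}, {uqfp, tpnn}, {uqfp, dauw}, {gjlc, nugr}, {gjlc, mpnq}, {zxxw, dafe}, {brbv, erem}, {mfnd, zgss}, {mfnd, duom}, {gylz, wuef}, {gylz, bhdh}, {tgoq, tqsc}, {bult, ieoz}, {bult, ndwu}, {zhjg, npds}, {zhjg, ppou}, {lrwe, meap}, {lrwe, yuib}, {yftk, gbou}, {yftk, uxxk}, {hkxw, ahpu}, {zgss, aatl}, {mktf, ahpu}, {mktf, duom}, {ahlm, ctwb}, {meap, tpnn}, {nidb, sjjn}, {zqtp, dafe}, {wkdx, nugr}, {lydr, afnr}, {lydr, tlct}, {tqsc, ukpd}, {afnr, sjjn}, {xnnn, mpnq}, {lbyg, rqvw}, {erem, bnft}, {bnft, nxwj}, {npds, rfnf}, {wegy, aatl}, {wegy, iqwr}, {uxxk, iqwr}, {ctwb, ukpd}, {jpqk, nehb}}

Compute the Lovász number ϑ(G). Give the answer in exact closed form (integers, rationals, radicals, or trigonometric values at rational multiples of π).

deg(zdzx) = 2; N(zdzx) = {kcoa, nxwj}.
deg(rqvw) = 2; N(rqvw) = {lius, lbyg}.
N(ieoz) = {ityf, bult}, |N(ieoz)| = 2.
Vertex sjjn has 2 neighbors: nidb, afnr.
G on 97 vertices is 2-regular; this is C_{97}, the 97-cycle.
spec(A) ≈ [2.0, 1.99581, 1.98324, 1.96236, 1.93324, 1.89602, 1.85084, 1.7979, 1.73742, 1.66966, 1.59489, 1.51343, 1.42562, 1.33183, 1.23246, 1.12791, 1.01864, 0.90509, 0.78775, 0.6671, 0.54366, 0.41794, 0.29046, 0.16176, 0.03239, -0.09712, -0.22623, -0.35438, -0.48105, -0.6057, -0.72781, -0.84687, -0.96237, -1.07384, -1.1808, -1.28282, -1.37945, -1.47029, -1.55497, -1.63313, -1.70443, -1.76859, -1.82533, -1.87441, -1.91563, -1.94882, -1.97383, -1.99057, -1.99895] (distinct, 5 d.p.).
With N=97: ϑ(G) = 97·(-(-1)*2*cos(pi/97))/(2−(-2*cos(pi/97))) = 97*cos(pi/97)/(cos(pi/97) + 1).
≈ 48.487279 (to 6 d.p.).
48 ≤ 97*cos(pi/97)/(cos(pi/97) + 1) ≤ 49: both strict.

97*cos(pi/97)/(cos(pi/97) + 1)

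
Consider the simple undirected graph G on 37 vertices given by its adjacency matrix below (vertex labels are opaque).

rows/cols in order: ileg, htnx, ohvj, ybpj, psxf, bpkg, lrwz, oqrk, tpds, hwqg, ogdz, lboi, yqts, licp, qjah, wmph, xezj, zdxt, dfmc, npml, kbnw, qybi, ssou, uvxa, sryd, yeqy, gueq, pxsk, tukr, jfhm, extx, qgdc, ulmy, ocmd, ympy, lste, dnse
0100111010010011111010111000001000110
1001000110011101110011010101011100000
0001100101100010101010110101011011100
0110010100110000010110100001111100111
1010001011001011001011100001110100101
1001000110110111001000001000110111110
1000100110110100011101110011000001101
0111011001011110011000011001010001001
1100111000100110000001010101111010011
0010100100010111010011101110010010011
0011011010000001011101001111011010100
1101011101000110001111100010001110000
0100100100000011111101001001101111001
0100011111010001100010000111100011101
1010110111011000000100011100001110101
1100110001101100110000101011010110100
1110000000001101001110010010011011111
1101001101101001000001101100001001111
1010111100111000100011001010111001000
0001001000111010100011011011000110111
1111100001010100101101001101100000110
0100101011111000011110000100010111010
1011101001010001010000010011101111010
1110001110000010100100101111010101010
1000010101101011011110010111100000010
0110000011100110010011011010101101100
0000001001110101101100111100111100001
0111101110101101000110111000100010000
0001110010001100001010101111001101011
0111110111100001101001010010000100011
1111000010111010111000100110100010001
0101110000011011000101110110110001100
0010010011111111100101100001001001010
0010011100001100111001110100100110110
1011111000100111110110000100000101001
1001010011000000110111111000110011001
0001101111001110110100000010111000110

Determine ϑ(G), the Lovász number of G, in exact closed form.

sqrt(37)

Vertex ssou has 18 neighbors: ileg, ohvj, ybpj, psxf, lrwz, hwqg, lboi, wmph, zdxt, uvxa, gueq, pxsk, tukr, extx, qgdc, ulmy, ocmd, lste.
Vertex uvxa has 18 neighbors: ileg, htnx, ohvj, lrwz, oqrk, tpds, qjah, xezj, npml, ssou, sryd, yeqy, gueq, pxsk, jfhm, qgdc, ocmd, lste.
N(pxsk) = {htnx, ohvj, ybpj, psxf, lrwz, oqrk, tpds, ogdz, yqts, licp, wmph, npml, kbnw, ssou, uvxa, sryd, tukr, ulmy}, |N(pxsk)| = 18.
N(ympy) = {ileg, ohvj, ybpj, psxf, bpkg, lrwz, ogdz, licp, qjah, wmph, xezj, zdxt, npml, kbnw, yeqy, qgdc, ocmd, dnse}, |N(ympy)| = 18.
G on 37 vertices is 18-regular; SR(37,18,8,9) — a Paley graph.
A has 3 distinct eigenvalues ≈ [18.0, 2.54138, -3.54138].
Lovász: ϑ = −37(-sqrt(37)/2 - 1/2)/(18+-(-sqrt(37)/2 - 1/2)) = sqrt(37).
Numerically 6.08276.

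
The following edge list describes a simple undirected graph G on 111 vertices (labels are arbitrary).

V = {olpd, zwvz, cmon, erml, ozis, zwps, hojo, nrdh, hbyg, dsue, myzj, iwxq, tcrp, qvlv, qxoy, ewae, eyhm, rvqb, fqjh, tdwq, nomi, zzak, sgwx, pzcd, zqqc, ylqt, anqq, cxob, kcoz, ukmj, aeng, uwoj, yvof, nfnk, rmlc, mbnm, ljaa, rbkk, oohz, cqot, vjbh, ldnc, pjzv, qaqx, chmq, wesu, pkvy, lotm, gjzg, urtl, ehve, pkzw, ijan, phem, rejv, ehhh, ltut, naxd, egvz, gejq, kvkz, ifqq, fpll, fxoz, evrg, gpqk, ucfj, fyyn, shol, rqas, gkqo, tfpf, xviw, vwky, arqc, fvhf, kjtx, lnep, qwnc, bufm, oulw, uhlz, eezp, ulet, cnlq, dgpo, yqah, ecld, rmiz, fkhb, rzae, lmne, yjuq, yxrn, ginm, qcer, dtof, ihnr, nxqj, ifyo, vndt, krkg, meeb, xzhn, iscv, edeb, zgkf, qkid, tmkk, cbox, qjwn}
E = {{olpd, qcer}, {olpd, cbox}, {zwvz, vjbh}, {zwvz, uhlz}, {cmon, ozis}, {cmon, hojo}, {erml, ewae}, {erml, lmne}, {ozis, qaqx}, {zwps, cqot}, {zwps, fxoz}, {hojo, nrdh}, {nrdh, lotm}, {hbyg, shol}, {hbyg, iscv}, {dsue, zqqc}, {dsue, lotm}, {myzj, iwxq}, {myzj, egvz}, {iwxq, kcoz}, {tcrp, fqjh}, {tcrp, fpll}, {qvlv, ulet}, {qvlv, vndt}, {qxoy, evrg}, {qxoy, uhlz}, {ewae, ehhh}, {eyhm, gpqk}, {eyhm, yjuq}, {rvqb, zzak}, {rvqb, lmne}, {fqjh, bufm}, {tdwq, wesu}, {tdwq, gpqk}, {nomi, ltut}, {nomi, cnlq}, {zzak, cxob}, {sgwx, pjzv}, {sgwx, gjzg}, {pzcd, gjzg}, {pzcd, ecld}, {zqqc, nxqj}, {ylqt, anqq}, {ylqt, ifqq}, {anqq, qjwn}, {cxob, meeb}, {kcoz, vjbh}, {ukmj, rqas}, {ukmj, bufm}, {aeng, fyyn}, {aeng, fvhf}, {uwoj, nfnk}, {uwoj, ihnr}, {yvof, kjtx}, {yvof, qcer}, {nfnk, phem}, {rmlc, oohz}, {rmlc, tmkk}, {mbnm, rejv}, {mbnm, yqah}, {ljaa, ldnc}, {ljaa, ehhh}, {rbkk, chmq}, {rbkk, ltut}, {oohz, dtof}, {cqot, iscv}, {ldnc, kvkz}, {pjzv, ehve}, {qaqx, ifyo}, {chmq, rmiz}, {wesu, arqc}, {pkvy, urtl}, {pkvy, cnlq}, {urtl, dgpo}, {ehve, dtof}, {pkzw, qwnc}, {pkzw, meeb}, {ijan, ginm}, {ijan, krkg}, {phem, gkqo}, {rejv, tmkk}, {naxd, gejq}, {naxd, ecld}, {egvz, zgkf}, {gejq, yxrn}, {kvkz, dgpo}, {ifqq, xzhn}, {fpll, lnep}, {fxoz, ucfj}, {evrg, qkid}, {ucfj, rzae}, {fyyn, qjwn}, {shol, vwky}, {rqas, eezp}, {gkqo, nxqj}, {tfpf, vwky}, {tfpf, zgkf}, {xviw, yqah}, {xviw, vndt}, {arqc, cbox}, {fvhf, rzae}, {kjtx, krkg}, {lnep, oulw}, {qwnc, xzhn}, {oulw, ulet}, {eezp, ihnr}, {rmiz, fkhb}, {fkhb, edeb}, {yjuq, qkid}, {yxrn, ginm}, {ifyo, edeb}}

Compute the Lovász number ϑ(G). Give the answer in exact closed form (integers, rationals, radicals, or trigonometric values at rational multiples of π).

111*cos(pi/111)/(cos(pi/111) + 1)

N(cxob) = {zzak, meeb}, |N(cxob)| = 2.
Vertex ginm has 2 neighbors: ijan, yxrn.
deg(tfpf) = 2; N(tfpf) = {vwky, zgkf}.
Vertex fxoz has 2 neighbors: zwps, ucfj.
111-vertex 2-regular graph: the odd cycle C_{111}.
spec(A) ≈ [2.0, 1.9968, 1.9872, 1.97123, 1.94895, 1.92043, 1.88575, 1.84504, 1.79841, 1.74603, 1.68805, 1.62466, 1.55607, 1.4825, 1.40417, 1.32135, 1.23429, 1.14329, 1.04861, 0.95058, 0.84951, 0.74571, 0.63953, 0.53129, 0.42136, 0.31007, 0.19779, 0.08488, -0.0283, -0.1414, -0.25404, -0.36586, -0.47652, -0.58565, -0.6929, -0.79793, -0.90041, -1.0, -1.09639, -1.18927, -1.27833, -1.36331, -1.44391, -1.51989, -1.591, -1.65702, -1.71773, -1.77293, -1.82246, -1.86614, -1.90385, -1.93547, -1.96088, -1.98001, -1.99279, -1.9992] (distinct, 5 d.p.).
−111·(-2*cos(pi/111)) / ((2)−(-2*cos(pi/111))) = 111*cos(pi/111)/(cos(pi/111) + 1) = ϑ(G).
= 55.48888410… (decimal).
Check 55 ≤ 111*cos(pi/111)/(cos(pi/111) + 1) ≤ 56: both strict.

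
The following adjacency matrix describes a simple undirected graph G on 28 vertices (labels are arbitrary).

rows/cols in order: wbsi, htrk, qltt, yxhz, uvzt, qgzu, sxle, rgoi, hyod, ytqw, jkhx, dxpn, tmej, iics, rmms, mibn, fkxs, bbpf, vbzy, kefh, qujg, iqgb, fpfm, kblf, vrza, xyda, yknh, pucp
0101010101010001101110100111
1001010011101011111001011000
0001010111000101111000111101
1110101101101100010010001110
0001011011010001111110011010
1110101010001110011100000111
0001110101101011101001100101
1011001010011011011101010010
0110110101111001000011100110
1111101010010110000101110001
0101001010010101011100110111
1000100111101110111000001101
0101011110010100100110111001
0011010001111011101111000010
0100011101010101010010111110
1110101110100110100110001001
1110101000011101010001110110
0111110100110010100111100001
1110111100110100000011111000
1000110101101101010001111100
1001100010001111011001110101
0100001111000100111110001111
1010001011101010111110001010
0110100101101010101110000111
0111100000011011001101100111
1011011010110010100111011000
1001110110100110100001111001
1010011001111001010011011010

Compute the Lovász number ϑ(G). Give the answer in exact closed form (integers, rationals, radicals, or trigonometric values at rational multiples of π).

Vertex vrza has 15 neighbors: htrk, qltt, yxhz, uvzt, dxpn, tmej, rmms, mibn, vbzy, kefh, iqgb, fpfm, xyda, yknh, pucp.
Vertex dxpn has 15 neighbors: wbsi, uvzt, rgoi, hyod, ytqw, jkhx, tmej, iics, rmms, fkxs, bbpf, vbzy, vrza, xyda, pucp.
N(kefh) = {wbsi, uvzt, qgzu, rgoi, ytqw, jkhx, tmej, iics, mibn, bbpf, iqgb, fpfm, kblf, vrza, xyda}, |N(kefh)| = 15.
Vertex yxhz has 15 neighbors: wbsi, htrk, qltt, uvzt, sxle, rgoi, ytqw, jkhx, tmej, iics, bbpf, qujg, vrza, xyda, yknh.
Regular of degree 15 on 28 vertices: Kneser-type, 2-subsets of [8].
Distinct eigenvalues (to 3 d.p.): [15.0, 1.0, -5.0].
λ_max=15, λ_min=-5; ϑ = −28·λ_min/(λ_max−λ_min) = 7.
≈ 7.00000000 (to 8 d.p.).

7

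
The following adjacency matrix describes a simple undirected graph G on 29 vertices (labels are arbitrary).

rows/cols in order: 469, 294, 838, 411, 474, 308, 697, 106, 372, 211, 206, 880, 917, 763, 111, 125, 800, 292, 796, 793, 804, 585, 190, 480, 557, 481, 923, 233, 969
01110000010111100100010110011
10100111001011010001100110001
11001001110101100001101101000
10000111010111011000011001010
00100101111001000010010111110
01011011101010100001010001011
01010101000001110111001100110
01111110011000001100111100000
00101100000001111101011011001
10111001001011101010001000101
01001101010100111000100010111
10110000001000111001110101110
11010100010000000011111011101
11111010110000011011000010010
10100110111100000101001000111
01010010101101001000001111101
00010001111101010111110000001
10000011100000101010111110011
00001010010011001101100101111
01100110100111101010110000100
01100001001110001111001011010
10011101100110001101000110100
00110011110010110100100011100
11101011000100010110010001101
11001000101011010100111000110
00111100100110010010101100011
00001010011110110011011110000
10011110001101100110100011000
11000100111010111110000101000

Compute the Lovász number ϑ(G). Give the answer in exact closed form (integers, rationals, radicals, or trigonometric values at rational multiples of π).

Vertex 800 has 14 neighbors: 411, 106, 372, 211, 206, 880, 763, 125, 292, 796, 793, 804, 585, 969.
N(206) = {294, 474, 308, 106, 211, 880, 111, 125, 800, 804, 557, 923, 233, 969}, |N(206)| = 14.
Vertex 294 has 14 neighbors: 469, 838, 308, 697, 106, 206, 917, 763, 125, 793, 804, 480, 557, 969.
deg(917) = 14; N(917) = {469, 294, 411, 308, 211, 796, 793, 804, 585, 190, 557, 481, 923, 969}.
14-regular, N=29; Paley(29): SR with (k,λ,μ)=(14,6,7).
The 3 distinct eigenvalues: [14.0, 2.1926, -3.1926].
λ_max=14, λ_min=-sqrt(29)/2 - 1/2; ϑ = −29·λ_min/(λ_max−λ_min) = sqrt(29).
= 5.38516481… (decimal).

sqrt(29)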